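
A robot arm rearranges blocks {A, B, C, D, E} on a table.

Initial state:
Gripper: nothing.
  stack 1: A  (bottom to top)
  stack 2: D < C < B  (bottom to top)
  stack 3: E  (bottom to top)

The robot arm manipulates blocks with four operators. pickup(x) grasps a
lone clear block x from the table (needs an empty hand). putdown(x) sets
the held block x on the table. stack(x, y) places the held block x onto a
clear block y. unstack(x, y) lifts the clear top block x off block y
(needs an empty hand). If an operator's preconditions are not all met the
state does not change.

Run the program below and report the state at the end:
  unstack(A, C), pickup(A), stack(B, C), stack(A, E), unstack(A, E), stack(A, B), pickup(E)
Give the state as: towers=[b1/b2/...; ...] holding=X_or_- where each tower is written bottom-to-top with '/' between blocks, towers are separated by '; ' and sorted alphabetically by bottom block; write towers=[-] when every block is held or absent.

towers=[D/C/B/A] holding=E

step 1 (unstack(A, C)) [no-op]: towers=[A; D/C/B; E] holding=-
step 2 (pickup(A)): towers=[D/C/B; E] holding=A
step 3 (stack(B, C)) [no-op]: towers=[D/C/B; E] holding=A
step 4 (stack(A, E)): towers=[D/C/B; E/A] holding=-
step 5 (unstack(A, E)): towers=[D/C/B; E] holding=A
step 6 (stack(A, B)): towers=[D/C/B/A; E] holding=-
step 7 (pickup(E)): towers=[D/C/B/A] holding=E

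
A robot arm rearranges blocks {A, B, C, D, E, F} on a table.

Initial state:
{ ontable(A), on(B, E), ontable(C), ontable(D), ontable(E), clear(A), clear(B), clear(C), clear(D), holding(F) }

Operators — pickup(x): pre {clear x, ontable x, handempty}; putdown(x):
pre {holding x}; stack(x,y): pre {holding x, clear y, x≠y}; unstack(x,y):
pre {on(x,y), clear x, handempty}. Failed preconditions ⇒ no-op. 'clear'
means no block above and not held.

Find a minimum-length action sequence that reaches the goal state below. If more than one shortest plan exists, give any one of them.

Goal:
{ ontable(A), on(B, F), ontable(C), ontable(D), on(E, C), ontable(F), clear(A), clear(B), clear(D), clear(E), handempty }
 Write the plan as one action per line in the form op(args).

step 1 (putdown(F)): towers=[A; C; D; E/B; F] holding=-
step 2 (unstack(B, E)): towers=[A; C; D; E; F] holding=B
step 3 (stack(B, F)): towers=[A; C; D; E; F/B] holding=-
step 4 (pickup(E)): towers=[A; C; D; F/B] holding=E
step 5 (stack(E, C)): towers=[A; C/E; D; F/B] holding=-
goal check: towers=[A; C/E; D; F/B] holding=- — reached (length 5, optimal by BFS)

putdown(F)
unstack(B, E)
stack(B, F)
pickup(E)
stack(E, C)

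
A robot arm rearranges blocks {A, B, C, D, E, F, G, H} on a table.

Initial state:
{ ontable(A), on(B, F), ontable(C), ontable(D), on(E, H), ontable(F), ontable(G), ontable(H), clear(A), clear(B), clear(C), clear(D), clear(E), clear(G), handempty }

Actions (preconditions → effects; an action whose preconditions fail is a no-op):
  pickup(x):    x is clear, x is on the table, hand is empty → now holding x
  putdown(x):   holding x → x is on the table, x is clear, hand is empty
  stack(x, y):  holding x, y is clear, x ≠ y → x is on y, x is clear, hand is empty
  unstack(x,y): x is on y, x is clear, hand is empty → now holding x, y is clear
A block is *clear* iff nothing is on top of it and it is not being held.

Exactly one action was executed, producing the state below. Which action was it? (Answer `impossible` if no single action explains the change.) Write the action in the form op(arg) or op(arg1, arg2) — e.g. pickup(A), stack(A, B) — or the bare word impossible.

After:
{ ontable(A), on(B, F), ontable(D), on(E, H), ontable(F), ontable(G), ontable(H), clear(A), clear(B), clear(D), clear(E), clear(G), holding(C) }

target: towers=[A; D; F/B; G; H/E] holding=C
         pickup(G) → towers=[A; C; D; F/B; H/E] holding=G
         pickup(A) → towers=[C; D; F/B; G; H/E] holding=A
     unstack(E, H) → towers=[A; C; D; F/B; G; H] holding=E
     unstack(B, F) → towers=[A; C; D; F; G; H/E] holding=B
         pickup(D) → towers=[A; C; F/B; G; H/E] holding=D
         pickup(C) → towers=[A; D; F/B; G; H/E] holding=C  ← match

pickup(C)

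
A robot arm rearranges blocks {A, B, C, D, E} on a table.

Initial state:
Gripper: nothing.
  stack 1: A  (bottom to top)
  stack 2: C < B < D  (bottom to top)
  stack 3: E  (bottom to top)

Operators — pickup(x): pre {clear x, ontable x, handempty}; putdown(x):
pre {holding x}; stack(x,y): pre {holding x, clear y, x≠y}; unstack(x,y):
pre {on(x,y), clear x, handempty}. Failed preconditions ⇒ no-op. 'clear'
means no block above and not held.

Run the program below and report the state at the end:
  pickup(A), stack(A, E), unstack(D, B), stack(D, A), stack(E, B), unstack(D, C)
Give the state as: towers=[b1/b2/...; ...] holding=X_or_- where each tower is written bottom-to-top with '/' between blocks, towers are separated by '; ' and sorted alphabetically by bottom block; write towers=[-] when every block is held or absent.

step 1 (pickup(A)): towers=[C/B/D; E] holding=A
step 2 (stack(A, E)): towers=[C/B/D; E/A] holding=-
step 3 (unstack(D, B)): towers=[C/B; E/A] holding=D
step 4 (stack(D, A)): towers=[C/B; E/A/D] holding=-
step 5 (stack(E, B)) [no-op]: towers=[C/B; E/A/D] holding=-
step 6 (unstack(D, C)) [no-op]: towers=[C/B; E/A/D] holding=-

towers=[C/B; E/A/D] holding=-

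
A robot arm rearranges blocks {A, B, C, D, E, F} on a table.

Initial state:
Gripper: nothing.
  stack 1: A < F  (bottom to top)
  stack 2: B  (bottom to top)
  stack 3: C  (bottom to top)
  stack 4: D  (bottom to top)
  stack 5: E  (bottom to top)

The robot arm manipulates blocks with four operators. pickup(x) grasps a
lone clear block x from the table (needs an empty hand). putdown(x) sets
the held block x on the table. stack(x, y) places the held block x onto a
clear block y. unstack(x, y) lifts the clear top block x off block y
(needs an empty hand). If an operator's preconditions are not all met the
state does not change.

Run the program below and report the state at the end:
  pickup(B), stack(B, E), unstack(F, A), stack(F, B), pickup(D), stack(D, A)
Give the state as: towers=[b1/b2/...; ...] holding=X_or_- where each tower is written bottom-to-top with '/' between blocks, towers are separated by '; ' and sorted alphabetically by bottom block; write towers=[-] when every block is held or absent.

step 1 (pickup(B)): towers=[A/F; C; D; E] holding=B
step 2 (stack(B, E)): towers=[A/F; C; D; E/B] holding=-
step 3 (unstack(F, A)): towers=[A; C; D; E/B] holding=F
step 4 (stack(F, B)): towers=[A; C; D; E/B/F] holding=-
step 5 (pickup(D)): towers=[A; C; E/B/F] holding=D
step 6 (stack(D, A)): towers=[A/D; C; E/B/F] holding=-

towers=[A/D; C; E/B/F] holding=-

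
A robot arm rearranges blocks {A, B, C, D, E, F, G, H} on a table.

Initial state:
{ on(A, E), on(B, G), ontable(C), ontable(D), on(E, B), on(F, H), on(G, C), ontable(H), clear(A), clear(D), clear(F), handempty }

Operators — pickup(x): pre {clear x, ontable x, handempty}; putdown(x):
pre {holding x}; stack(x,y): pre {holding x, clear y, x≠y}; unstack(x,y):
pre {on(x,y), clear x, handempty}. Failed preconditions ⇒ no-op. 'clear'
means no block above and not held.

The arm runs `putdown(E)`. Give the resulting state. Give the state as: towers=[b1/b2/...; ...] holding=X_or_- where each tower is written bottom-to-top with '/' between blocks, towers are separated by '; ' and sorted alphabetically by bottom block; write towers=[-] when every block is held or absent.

towers=[C/G/B/E/A; D; H/F] holding=-

before: towers=[C/G/B/E/A; D; H/F] holding=-
pre[putdown(E)]: holding(E) no
holding(E) unmet → putdown(E) is a no-op
after:  towers=[C/G/B/E/A; D; H/F] holding=-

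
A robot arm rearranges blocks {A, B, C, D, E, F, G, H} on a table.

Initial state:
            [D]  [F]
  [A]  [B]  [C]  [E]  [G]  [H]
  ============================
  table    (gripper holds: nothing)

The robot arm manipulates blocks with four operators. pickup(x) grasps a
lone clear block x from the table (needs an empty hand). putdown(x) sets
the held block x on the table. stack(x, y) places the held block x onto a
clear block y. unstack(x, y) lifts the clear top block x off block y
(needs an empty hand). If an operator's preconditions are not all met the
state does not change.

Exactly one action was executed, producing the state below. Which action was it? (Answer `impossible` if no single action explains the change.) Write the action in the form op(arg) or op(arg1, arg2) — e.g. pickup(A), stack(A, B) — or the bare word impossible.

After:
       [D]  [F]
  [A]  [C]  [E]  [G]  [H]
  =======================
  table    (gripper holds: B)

target: towers=[A; C/D; E/F; G; H] holding=B
         pickup(G) → towers=[A; B; C/D; E/F; H] holding=G
         pickup(A) → towers=[B; C/D; E/F; G; H] holding=A
         pickup(H) → towers=[A; B; C/D; E/F; G] holding=H
         pickup(B) → towers=[A; C/D; E/F; G; H] holding=B  ← match
     unstack(F, E) → towers=[A; B; C/D; E; G; H] holding=F
     unstack(D, C) → towers=[A; B; C; E/F; G; H] holding=D

pickup(B)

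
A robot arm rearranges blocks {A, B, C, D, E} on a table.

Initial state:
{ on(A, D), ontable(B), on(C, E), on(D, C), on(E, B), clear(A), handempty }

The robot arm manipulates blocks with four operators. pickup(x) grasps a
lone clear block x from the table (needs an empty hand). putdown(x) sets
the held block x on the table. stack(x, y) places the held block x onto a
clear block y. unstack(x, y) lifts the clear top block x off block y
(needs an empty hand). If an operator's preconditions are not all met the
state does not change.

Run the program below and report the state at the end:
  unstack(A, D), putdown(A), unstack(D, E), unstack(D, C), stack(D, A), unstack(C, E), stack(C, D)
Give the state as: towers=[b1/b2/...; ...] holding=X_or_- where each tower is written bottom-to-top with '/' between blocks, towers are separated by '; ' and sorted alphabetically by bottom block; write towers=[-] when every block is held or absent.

step 1 (unstack(A, D)): towers=[B/E/C/D] holding=A
step 2 (putdown(A)): towers=[A; B/E/C/D] holding=-
step 3 (unstack(D, E)) [no-op]: towers=[A; B/E/C/D] holding=-
step 4 (unstack(D, C)): towers=[A; B/E/C] holding=D
step 5 (stack(D, A)): towers=[A/D; B/E/C] holding=-
step 6 (unstack(C, E)): towers=[A/D; B/E] holding=C
step 7 (stack(C, D)): towers=[A/D/C; B/E] holding=-

towers=[A/D/C; B/E] holding=-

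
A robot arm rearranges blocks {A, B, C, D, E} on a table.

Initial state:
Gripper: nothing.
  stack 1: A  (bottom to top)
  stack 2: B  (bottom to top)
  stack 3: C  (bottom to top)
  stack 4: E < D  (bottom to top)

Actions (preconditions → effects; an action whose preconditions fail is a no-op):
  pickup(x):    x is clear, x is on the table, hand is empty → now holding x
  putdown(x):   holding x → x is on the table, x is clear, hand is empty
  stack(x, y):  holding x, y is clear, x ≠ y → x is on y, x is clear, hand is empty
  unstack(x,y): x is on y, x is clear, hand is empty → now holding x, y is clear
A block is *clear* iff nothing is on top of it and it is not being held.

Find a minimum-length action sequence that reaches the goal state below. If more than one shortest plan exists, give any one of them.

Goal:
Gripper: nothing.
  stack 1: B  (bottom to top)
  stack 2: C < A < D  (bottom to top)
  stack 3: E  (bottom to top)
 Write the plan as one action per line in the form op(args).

pickup(A)
stack(A, C)
unstack(D, E)
stack(D, A)

step 1 (pickup(A)): towers=[B; C; E/D] holding=A
step 2 (stack(A, C)): towers=[B; C/A; E/D] holding=-
step 3 (unstack(D, E)): towers=[B; C/A; E] holding=D
step 4 (stack(D, A)): towers=[B; C/A/D; E] holding=-
goal check: towers=[B; C/A/D; E] holding=- — reached (length 4, optimal by BFS)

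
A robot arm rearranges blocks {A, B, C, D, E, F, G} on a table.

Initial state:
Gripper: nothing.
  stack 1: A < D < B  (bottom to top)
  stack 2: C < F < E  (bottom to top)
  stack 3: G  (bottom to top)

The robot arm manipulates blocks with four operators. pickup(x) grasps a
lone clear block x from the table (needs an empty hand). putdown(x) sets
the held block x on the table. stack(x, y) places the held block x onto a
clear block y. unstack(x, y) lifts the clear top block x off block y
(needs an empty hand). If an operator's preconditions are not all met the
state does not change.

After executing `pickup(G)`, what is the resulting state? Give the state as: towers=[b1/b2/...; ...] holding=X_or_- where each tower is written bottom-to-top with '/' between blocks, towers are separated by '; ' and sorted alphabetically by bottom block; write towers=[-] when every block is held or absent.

before: towers=[A/D/B; C/F/E; G] holding=-
pre[pickup(G)]: clear(G) ok, ontable(G) ok, handempty ok
all met → apply pickup(G)
after:  towers=[A/D/B; C/F/E] holding=G

towers=[A/D/B; C/F/E] holding=G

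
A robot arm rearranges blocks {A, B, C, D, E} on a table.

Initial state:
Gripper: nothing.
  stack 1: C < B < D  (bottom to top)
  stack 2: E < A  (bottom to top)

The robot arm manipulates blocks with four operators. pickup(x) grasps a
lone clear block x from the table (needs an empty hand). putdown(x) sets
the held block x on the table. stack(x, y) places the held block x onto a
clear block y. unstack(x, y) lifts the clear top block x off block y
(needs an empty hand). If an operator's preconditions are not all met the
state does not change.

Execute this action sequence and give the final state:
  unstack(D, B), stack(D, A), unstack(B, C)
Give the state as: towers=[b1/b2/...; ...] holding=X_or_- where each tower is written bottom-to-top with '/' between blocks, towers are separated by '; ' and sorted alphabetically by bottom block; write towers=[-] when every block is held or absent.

towers=[C; E/A/D] holding=B

step 1 (unstack(D, B)): towers=[C/B; E/A] holding=D
step 2 (stack(D, A)): towers=[C/B; E/A/D] holding=-
step 3 (unstack(B, C)): towers=[C; E/A/D] holding=B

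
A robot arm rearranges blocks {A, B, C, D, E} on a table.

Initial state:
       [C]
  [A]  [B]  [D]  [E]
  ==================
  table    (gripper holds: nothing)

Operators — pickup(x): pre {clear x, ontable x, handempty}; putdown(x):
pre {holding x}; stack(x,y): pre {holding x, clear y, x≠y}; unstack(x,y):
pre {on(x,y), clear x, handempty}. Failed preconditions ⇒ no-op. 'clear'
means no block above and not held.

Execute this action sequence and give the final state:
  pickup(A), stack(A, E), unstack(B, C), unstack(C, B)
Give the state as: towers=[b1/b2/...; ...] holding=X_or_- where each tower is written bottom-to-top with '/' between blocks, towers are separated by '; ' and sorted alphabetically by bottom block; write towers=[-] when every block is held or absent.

step 1 (pickup(A)): towers=[B/C; D; E] holding=A
step 2 (stack(A, E)): towers=[B/C; D; E/A] holding=-
step 3 (unstack(B, C)) [no-op]: towers=[B/C; D; E/A] holding=-
step 4 (unstack(C, B)): towers=[B; D; E/A] holding=C

towers=[B; D; E/A] holding=C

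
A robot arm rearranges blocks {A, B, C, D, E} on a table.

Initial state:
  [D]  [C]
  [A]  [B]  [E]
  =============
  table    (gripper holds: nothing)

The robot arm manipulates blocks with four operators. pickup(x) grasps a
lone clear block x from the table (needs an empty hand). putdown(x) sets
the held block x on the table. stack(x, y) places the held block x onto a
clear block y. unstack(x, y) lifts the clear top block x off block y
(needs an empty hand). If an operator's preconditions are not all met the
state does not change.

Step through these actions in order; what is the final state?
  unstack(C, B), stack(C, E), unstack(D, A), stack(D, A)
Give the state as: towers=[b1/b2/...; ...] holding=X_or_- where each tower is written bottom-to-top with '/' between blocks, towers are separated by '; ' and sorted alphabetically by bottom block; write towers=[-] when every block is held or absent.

step 1 (unstack(C, B)): towers=[A/D; B; E] holding=C
step 2 (stack(C, E)): towers=[A/D; B; E/C] holding=-
step 3 (unstack(D, A)): towers=[A; B; E/C] holding=D
step 4 (stack(D, A)): towers=[A/D; B; E/C] holding=-

towers=[A/D; B; E/C] holding=-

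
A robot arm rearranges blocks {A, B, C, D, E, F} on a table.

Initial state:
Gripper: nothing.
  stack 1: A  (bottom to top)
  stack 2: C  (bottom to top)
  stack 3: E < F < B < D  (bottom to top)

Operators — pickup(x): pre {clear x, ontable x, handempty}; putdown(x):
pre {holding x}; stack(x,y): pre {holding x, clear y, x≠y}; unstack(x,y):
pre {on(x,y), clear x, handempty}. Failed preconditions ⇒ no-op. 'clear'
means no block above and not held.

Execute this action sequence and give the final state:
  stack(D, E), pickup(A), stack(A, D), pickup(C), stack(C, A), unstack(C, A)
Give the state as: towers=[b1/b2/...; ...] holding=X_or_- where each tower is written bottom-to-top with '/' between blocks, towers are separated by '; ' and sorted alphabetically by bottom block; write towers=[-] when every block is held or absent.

towers=[E/F/B/D/A] holding=C

step 1 (stack(D, E)) [no-op]: towers=[A; C; E/F/B/D] holding=-
step 2 (pickup(A)): towers=[C; E/F/B/D] holding=A
step 3 (stack(A, D)): towers=[C; E/F/B/D/A] holding=-
step 4 (pickup(C)): towers=[E/F/B/D/A] holding=C
step 5 (stack(C, A)): towers=[E/F/B/D/A/C] holding=-
step 6 (unstack(C, A)): towers=[E/F/B/D/A] holding=C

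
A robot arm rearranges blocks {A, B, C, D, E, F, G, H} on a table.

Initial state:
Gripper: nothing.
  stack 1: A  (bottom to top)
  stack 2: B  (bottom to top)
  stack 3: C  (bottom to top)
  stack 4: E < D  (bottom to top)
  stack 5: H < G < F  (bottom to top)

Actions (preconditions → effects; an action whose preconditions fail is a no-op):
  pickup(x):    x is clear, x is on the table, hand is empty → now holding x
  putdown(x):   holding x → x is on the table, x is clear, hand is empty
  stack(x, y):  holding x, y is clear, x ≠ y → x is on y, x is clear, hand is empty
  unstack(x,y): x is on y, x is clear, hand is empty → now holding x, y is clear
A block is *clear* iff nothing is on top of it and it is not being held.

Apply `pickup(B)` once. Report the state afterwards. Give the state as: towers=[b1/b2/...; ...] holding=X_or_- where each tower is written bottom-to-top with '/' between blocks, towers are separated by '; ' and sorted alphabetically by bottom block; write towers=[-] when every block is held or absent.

towers=[A; C; E/D; H/G/F] holding=B

before: towers=[A; B; C; E/D; H/G/F] holding=-
pre[pickup(B)]: clear(B) ok, ontable(B) ok, handempty ok
all met → apply pickup(B)
after:  towers=[A; C; E/D; H/G/F] holding=B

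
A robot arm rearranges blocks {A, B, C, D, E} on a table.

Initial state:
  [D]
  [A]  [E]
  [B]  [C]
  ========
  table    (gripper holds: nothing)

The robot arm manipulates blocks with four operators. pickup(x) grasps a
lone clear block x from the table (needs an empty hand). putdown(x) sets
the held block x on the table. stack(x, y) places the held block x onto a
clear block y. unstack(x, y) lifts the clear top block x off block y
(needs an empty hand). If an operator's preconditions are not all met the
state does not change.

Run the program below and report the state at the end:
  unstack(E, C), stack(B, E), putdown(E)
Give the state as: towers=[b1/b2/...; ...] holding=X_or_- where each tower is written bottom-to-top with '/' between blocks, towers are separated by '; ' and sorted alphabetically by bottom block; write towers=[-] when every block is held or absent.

towers=[B/A/D; C; E] holding=-

step 1 (unstack(E, C)): towers=[B/A/D; C] holding=E
step 2 (stack(B, E)) [no-op]: towers=[B/A/D; C] holding=E
step 3 (putdown(E)): towers=[B/A/D; C; E] holding=-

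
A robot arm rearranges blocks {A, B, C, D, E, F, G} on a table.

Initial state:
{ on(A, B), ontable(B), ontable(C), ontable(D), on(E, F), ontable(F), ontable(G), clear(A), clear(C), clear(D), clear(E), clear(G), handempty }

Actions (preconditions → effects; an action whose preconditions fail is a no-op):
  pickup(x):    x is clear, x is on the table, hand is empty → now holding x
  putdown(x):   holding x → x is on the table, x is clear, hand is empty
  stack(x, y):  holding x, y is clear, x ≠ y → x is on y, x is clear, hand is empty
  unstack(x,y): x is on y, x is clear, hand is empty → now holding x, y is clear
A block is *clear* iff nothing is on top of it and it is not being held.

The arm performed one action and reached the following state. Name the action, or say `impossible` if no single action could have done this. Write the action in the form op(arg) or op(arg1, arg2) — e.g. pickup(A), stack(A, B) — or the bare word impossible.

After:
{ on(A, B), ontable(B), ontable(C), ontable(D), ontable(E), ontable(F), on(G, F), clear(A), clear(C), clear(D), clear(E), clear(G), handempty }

target: towers=[B/A; C; D; E; F/G] holding=-
         pickup(G) → towers=[B/A; C; D; F/E] holding=G
         pickup(D) → towers=[B/A; C; F/E; G] holding=D
     unstack(A, B) → towers=[B; C; D; F/E; G] holding=A
     unstack(E, F) → towers=[B/A; C; D; F; G] holding=E
         pickup(C) → towers=[B/A; D; F/E; G] holding=C
none of the 5 applicable actions match → impossible

impossible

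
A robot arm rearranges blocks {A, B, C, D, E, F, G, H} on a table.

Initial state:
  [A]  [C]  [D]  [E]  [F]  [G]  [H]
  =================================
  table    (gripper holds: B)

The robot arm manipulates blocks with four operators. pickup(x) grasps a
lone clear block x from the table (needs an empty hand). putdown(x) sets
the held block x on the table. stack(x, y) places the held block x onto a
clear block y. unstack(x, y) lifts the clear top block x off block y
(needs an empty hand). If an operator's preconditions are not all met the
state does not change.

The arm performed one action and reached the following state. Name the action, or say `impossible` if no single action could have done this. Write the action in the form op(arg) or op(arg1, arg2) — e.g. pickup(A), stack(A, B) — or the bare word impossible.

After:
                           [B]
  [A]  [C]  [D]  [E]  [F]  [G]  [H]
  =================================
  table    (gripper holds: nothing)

stack(B, G)

target: towers=[A; C; D; E; F; G/B; H] holding=-
        putdown(B) → towers=[A; B; C; D; E; F; G; H] holding=-
       stack(B, G) → towers=[A; C; D; E; F; G/B; H] holding=-  ← match
       stack(B, A) → towers=[A/B; C; D; E; F; G; H] holding=-
       stack(B, E) → towers=[A; C; D; E/B; F; G; H] holding=-
       stack(B, H) → towers=[A; C; D; E; F; G; H/B] holding=-
       stack(B, F) → towers=[A; C; D; E; F/B; G; H] holding=-
       stack(B, D) → towers=[A; C; D/B; E; F; G; H] holding=-
       stack(B, C) → towers=[A; C/B; D; E; F; G; H] holding=-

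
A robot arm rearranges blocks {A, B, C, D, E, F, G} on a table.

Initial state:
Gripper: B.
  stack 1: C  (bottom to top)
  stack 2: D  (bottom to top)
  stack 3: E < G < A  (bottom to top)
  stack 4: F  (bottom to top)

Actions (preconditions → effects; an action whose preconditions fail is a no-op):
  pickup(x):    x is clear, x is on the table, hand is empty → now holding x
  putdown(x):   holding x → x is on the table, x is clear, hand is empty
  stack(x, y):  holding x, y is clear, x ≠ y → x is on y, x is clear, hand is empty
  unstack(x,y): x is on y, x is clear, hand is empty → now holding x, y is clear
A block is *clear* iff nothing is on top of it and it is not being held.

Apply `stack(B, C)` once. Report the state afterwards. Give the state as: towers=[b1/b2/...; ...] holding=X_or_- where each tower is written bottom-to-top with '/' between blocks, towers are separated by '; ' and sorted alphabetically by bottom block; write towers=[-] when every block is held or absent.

before: towers=[C; D; E/G/A; F] holding=B
pre[stack(B, C)]: holding(B) yes, clear(C) yes, B≠C yes
all met → apply stack(B, C)
after:  towers=[C/B; D; E/G/A; F] holding=-

towers=[C/B; D; E/G/A; F] holding=-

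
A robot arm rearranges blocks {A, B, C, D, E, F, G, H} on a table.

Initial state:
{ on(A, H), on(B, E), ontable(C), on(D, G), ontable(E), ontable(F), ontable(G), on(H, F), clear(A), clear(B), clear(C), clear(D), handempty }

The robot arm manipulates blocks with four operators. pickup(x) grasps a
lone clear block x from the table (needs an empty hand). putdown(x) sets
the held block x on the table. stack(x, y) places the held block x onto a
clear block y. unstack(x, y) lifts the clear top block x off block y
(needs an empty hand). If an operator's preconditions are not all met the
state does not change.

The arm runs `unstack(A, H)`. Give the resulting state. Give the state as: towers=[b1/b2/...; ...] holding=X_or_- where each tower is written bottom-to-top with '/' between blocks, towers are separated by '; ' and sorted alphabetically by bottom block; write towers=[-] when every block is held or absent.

before: towers=[C; E/B; F/H/A; G/D] holding=-
pre[unstack(A, H)]: on(A,H) ✓, clear(A) ✓, handempty ✓
all met → apply unstack(A, H)
after:  towers=[C; E/B; F/H; G/D] holding=A

towers=[C; E/B; F/H; G/D] holding=A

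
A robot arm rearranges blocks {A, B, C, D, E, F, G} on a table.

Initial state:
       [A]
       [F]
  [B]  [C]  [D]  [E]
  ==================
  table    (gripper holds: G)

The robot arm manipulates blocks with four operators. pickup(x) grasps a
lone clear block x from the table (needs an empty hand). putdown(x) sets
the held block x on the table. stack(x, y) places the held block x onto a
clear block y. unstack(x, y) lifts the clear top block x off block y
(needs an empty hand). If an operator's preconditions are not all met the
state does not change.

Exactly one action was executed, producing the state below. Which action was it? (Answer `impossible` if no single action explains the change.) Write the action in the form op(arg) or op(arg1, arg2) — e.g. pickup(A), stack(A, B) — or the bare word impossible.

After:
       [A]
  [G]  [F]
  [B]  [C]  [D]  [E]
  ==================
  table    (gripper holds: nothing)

stack(G, B)

target: towers=[B/G; C/F/A; D; E] holding=-
        putdown(G) → towers=[B; C/F/A; D; E; G] holding=-
       stack(G, B) → towers=[B/G; C/F/A; D; E] holding=-  ← match
       stack(G, D) → towers=[B; C/F/A; D/G; E] holding=-
       stack(G, A) → towers=[B; C/F/A/G; D; E] holding=-
       stack(G, E) → towers=[B; C/F/A; D; E/G] holding=-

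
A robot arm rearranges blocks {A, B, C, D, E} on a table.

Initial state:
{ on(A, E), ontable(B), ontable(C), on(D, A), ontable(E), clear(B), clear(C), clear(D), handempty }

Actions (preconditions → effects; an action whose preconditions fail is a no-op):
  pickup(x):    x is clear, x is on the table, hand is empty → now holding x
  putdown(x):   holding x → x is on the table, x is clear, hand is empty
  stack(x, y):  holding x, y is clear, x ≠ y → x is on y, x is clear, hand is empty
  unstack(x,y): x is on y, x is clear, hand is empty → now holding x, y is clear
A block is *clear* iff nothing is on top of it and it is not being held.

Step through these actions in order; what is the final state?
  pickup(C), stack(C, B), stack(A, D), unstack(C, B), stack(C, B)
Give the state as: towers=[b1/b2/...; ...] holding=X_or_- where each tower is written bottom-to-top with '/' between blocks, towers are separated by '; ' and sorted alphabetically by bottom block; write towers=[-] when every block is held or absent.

towers=[B/C; E/A/D] holding=-

step 1 (pickup(C)): towers=[B; E/A/D] holding=C
step 2 (stack(C, B)): towers=[B/C; E/A/D] holding=-
step 3 (stack(A, D)) [no-op]: towers=[B/C; E/A/D] holding=-
step 4 (unstack(C, B)): towers=[B; E/A/D] holding=C
step 5 (stack(C, B)): towers=[B/C; E/A/D] holding=-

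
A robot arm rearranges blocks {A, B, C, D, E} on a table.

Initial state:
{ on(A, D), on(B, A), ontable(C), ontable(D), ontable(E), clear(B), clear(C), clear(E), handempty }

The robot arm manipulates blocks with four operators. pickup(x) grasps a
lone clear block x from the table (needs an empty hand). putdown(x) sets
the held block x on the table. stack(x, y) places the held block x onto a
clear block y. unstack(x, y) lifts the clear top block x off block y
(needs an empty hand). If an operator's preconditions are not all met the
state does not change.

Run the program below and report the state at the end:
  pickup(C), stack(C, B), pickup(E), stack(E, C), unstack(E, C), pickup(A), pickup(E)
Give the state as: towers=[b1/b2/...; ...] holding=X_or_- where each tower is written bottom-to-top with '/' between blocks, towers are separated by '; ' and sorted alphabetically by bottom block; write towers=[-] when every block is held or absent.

step 1 (pickup(C)): towers=[D/A/B; E] holding=C
step 2 (stack(C, B)): towers=[D/A/B/C; E] holding=-
step 3 (pickup(E)): towers=[D/A/B/C] holding=E
step 4 (stack(E, C)): towers=[D/A/B/C/E] holding=-
step 5 (unstack(E, C)): towers=[D/A/B/C] holding=E
step 6 (pickup(A)) [no-op]: towers=[D/A/B/C] holding=E
step 7 (pickup(E)) [no-op]: towers=[D/A/B/C] holding=E

towers=[D/A/B/C] holding=E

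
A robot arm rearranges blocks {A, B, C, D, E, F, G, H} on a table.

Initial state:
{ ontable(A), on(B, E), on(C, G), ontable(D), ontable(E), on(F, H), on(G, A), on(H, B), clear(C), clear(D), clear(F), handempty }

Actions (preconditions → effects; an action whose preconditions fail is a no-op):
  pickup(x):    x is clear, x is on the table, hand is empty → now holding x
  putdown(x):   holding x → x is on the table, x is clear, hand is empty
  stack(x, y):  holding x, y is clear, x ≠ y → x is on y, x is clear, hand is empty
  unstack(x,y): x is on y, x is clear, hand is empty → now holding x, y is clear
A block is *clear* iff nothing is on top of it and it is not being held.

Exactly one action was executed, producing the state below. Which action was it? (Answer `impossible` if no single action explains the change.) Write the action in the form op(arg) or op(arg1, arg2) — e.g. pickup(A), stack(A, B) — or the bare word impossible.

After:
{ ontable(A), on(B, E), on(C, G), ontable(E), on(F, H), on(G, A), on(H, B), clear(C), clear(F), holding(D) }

pickup(D)

target: towers=[A/G/C; E/B/H/F] holding=D
     unstack(F, H) → towers=[A/G/C; D; E/B/H] holding=F
         pickup(D) → towers=[A/G/C; E/B/H/F] holding=D  ← match
     unstack(C, G) → towers=[A/G; D; E/B/H/F] holding=C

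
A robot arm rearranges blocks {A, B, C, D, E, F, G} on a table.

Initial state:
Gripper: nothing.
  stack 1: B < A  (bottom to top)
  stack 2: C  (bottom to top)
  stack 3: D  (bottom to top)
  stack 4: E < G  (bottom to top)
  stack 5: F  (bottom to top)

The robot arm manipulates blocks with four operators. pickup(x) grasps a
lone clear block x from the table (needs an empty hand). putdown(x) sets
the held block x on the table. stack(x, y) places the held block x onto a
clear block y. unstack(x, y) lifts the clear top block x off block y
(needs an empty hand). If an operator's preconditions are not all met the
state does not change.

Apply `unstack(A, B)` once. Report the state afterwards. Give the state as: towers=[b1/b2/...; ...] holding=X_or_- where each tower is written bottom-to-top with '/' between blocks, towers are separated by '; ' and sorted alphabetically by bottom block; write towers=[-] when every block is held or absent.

before: towers=[B/A; C; D; E/G; F] holding=-
pre[unstack(A, B)]: on(A,B) ok, clear(A) ok, handempty ok
all met → apply unstack(A, B)
after:  towers=[B; C; D; E/G; F] holding=A

towers=[B; C; D; E/G; F] holding=A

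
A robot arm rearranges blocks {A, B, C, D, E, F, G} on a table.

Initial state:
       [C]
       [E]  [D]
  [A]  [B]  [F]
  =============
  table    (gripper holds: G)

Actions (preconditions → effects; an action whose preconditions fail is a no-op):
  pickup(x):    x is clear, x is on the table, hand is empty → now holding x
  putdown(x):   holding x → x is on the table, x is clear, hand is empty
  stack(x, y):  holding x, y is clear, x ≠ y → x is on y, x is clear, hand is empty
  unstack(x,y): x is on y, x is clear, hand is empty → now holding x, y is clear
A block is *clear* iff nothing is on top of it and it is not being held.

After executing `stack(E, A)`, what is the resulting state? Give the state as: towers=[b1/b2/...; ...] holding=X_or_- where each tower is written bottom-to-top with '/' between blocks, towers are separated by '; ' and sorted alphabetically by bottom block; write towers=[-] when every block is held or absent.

towers=[A; B/E/C; F/D] holding=G

before: towers=[A; B/E/C; F/D] holding=G
pre[stack(E, A)]: holding(E) fail, clear(A) ok, E≠A ok
holding(E) unmet → stack(E, A) is a no-op
after:  towers=[A; B/E/C; F/D] holding=G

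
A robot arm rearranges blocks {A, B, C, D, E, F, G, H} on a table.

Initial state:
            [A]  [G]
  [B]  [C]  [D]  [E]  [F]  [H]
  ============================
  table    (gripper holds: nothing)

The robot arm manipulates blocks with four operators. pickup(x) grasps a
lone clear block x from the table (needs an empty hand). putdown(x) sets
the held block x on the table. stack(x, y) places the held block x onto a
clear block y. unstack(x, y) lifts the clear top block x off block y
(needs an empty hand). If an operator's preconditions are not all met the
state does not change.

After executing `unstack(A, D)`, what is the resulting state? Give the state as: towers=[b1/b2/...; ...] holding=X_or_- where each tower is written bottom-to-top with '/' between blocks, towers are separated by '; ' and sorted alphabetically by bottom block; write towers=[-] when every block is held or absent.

before: towers=[B; C; D/A; E/G; F; H] holding=-
pre[unstack(A, D)]: on(A,D) ✓, clear(A) ✓, handempty ✓
all met → apply unstack(A, D)
after:  towers=[B; C; D; E/G; F; H] holding=A

towers=[B; C; D; E/G; F; H] holding=A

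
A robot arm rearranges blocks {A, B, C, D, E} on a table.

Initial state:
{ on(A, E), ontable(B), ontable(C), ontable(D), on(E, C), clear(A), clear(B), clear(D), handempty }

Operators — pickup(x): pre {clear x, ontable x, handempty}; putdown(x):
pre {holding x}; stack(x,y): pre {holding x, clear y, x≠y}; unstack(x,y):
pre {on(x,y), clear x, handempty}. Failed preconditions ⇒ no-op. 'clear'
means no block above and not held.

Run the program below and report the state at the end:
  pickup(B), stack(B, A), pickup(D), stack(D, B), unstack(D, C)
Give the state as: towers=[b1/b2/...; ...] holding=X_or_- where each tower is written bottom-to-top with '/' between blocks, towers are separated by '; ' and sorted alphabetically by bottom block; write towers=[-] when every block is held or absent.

step 1 (pickup(B)): towers=[C/E/A; D] holding=B
step 2 (stack(B, A)): towers=[C/E/A/B; D] holding=-
step 3 (pickup(D)): towers=[C/E/A/B] holding=D
step 4 (stack(D, B)): towers=[C/E/A/B/D] holding=-
step 5 (unstack(D, C)) [no-op]: towers=[C/E/A/B/D] holding=-

towers=[C/E/A/B/D] holding=-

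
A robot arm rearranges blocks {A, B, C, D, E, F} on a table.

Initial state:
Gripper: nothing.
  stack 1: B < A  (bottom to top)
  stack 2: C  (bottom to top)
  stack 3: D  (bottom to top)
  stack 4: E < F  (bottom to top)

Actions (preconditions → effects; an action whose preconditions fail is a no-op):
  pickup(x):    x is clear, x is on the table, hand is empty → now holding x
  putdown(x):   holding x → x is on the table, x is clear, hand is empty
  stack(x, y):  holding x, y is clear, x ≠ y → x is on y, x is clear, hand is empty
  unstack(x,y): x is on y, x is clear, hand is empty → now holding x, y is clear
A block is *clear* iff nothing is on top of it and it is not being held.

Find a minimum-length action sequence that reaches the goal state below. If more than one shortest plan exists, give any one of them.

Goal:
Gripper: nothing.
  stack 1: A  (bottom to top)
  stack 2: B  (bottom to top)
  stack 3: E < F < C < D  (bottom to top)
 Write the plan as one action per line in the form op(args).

step 1 (unstack(A, B)): towers=[B; C; D; E/F] holding=A
step 2 (putdown(A)): towers=[A; B; C; D; E/F] holding=-
step 3 (pickup(C)): towers=[A; B; D; E/F] holding=C
step 4 (stack(C, F)): towers=[A; B; D; E/F/C] holding=-
step 5 (pickup(D)): towers=[A; B; E/F/C] holding=D
step 6 (stack(D, C)): towers=[A; B; E/F/C/D] holding=-
goal check: towers=[A; B; E/F/C/D] holding=- — reached (length 6, optimal by BFS)

unstack(A, B)
putdown(A)
pickup(C)
stack(C, F)
pickup(D)
stack(D, C)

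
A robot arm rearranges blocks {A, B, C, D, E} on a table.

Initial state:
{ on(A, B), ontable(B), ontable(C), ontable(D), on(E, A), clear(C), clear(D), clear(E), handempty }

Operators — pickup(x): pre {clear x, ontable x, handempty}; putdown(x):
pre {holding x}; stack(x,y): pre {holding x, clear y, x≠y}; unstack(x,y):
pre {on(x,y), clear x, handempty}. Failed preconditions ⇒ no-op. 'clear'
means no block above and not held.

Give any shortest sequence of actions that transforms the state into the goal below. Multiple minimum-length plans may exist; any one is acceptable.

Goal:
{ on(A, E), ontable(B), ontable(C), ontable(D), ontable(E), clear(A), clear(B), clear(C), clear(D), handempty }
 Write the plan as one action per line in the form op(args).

unstack(E, A)
putdown(E)
unstack(A, B)
stack(A, E)

step 1 (unstack(E, A)): towers=[B/A; C; D] holding=E
step 2 (putdown(E)): towers=[B/A; C; D; E] holding=-
step 3 (unstack(A, B)): towers=[B; C; D; E] holding=A
step 4 (stack(A, E)): towers=[B; C; D; E/A] holding=-
goal check: towers=[B; C; D; E/A] holding=- — reached (length 4, optimal by BFS)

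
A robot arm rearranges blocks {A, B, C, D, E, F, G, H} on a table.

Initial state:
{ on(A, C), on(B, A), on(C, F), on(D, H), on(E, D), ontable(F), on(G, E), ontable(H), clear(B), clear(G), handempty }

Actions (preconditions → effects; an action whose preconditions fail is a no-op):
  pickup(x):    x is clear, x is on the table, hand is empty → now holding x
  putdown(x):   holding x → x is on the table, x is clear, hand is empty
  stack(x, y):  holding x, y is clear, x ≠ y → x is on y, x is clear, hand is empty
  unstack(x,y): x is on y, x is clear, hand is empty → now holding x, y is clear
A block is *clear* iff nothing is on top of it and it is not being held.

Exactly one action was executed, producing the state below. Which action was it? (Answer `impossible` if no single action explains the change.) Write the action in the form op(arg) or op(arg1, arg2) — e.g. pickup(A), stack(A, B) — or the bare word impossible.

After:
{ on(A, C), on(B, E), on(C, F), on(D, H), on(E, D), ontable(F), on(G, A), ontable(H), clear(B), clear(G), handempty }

impossible

target: towers=[F/C/A/G; H/D/E/B] holding=-
     unstack(G, E) → towers=[F/C/A/B; H/D/E] holding=G
     unstack(B, A) → towers=[F/C/A; H/D/E/G] holding=B
none of the 2 applicable actions match → impossible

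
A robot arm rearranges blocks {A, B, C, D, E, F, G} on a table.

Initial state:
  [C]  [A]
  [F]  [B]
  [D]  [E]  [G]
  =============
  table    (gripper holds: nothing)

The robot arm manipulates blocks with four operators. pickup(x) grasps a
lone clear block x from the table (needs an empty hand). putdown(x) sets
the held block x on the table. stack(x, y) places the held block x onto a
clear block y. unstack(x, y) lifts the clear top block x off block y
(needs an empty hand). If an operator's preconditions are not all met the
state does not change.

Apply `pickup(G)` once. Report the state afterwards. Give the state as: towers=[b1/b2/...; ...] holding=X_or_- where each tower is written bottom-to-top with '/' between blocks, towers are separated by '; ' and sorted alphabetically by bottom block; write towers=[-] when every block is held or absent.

before: towers=[D/F/C; E/B/A; G] holding=-
pre[pickup(G)]: clear(G) ok, ontable(G) ok, handempty ok
all met → apply pickup(G)
after:  towers=[D/F/C; E/B/A] holding=G

towers=[D/F/C; E/B/A] holding=G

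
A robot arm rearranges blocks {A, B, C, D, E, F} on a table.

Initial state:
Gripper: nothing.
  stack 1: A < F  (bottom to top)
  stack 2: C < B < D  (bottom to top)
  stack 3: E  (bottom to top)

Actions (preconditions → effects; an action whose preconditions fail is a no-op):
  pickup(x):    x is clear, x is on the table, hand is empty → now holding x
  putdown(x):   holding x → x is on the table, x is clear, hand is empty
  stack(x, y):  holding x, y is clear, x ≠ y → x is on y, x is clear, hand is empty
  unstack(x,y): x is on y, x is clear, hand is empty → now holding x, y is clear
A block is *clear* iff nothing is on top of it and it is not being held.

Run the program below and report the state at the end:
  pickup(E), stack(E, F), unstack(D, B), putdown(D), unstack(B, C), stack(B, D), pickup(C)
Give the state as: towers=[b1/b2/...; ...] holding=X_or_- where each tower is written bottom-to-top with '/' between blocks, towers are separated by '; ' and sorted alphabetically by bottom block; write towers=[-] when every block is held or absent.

towers=[A/F/E; D/B] holding=C

step 1 (pickup(E)): towers=[A/F; C/B/D] holding=E
step 2 (stack(E, F)): towers=[A/F/E; C/B/D] holding=-
step 3 (unstack(D, B)): towers=[A/F/E; C/B] holding=D
step 4 (putdown(D)): towers=[A/F/E; C/B; D] holding=-
step 5 (unstack(B, C)): towers=[A/F/E; C; D] holding=B
step 6 (stack(B, D)): towers=[A/F/E; C; D/B] holding=-
step 7 (pickup(C)): towers=[A/F/E; D/B] holding=C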